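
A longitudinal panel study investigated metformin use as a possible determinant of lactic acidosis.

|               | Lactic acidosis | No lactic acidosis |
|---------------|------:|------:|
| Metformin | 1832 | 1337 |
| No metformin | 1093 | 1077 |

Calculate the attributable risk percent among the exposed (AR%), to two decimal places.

Cells: a = 1832, b = 1337, c = 1093, d = 1077.
Risk in exposed = 1832/3169 = 0.57810; risk in unexposed = 1093/2170 = 0.50369.
RR = 0.57810/0.50369 = 1.14774
AR% = (RR − 1)/RR × 100 = (1.14774 − 1)/1.14774 × 100 = 12.8721%

12.87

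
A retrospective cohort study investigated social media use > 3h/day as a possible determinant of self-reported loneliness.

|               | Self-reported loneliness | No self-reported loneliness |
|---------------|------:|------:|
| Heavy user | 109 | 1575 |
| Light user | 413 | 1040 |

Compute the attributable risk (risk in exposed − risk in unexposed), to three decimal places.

Cells: a = 109, b = 1575, c = 413, d = 1040.
Risk in exposed = 109/1684 = 0.064727; risk in unexposed = 413/1453 = 0.284240.
Risk difference = 0.064727 − 0.284240 = -0.219513

-0.220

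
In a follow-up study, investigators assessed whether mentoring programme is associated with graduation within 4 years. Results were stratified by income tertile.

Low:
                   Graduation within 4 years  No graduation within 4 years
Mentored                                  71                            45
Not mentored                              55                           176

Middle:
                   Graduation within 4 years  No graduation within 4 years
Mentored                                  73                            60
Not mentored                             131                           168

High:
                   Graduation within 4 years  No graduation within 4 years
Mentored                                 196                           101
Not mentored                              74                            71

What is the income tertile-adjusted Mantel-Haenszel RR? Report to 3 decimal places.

1.495

RR_MH = Σ(aᵢ·n₀ᵢ/nᵢ) / Σ(cᵢ·n₁ᵢ/nᵢ), with n₁ᵢ = aᵢ+bᵢ (exposed), n₀ᵢ = cᵢ+dᵢ (unexposed), nᵢ = n₁ᵢ+n₀ᵢ.
Stratum 1 (Low): n₁ = 116, n₀ = 231, n = 347; a·n₀/n = 71·231/347 = 47.2651; c·n₁/n = 55·116/347 = 18.3862
Stratum 2 (Middle): n₁ = 133, n₀ = 299, n = 432; a·n₀/n = 73·299/432 = 50.5255; c·n₁/n = 131·133/432 = 40.3310
Stratum 3 (High): n₁ = 297, n₀ = 145, n = 442; a·n₀/n = 196·145/442 = 64.2986; c·n₁/n = 74·297/442 = 49.7240
RR_MH = (47.2651 + 50.5255 + 64.2986) / (18.3862 + 40.3310 + 49.7240) = 162.0892 / 108.4412 = 1.49472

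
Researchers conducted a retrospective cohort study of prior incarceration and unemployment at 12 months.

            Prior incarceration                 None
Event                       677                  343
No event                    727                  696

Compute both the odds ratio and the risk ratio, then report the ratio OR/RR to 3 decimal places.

Reading the table with exposure as columns: a = 677 (Prior incarceration, case), b = 727 (Prior incarceration, non-case), c = 343 (None, case), d = 696.
OR = (677·696)/(727·343) = 471192/249361 = 1.88960
Risk in exposed = 677/1404 = 0.48219; risk in unexposed = 343/1039 = 0.33013; RR = 1.46064
OR/RR = 1.88960 / 1.46064 = 1.29368
The outcome is not rare, so the OR lies further from 1 than the RR.

1.294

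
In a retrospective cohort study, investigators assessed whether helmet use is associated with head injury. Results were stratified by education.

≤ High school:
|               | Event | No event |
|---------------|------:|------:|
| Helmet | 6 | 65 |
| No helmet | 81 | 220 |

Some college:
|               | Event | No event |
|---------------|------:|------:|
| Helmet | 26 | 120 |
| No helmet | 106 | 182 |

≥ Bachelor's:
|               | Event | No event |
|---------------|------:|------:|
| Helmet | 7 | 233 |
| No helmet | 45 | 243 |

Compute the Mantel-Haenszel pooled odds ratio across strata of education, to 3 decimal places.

0.279

OR_MH = Σ(aᵢdᵢ/nᵢ) / Σ(bᵢcᵢ/nᵢ), where nᵢ is the stratum total.
Stratum 1 (≤ High school): n = 372; a·d/n = 6·220/372 = 3.5484; b·c/n = 65·81/372 = 14.1532
Stratum 2 (Some college): n = 434; a·d/n = 26·182/434 = 10.9032; b·c/n = 120·106/434 = 29.3088
Stratum 3 (≥ Bachelor's): n = 528; a·d/n = 7·243/528 = 3.2216; b·c/n = 233·45/528 = 19.8580
OR_MH = (3.5484 + 10.9032 + 3.2216) / (14.1532 + 29.3088 + 19.8580) = 17.6732 / 63.3199 = 0.27911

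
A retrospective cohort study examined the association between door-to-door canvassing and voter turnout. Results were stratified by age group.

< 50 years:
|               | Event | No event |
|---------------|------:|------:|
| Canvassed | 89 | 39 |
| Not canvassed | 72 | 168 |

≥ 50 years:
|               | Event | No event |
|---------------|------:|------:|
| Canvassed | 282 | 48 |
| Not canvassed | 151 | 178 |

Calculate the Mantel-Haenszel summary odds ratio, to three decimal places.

OR_MH = Σ(aᵢdᵢ/nᵢ) / Σ(bᵢcᵢ/nᵢ), where nᵢ is the stratum total.
Stratum 1 (< 50 years): n = 368; a·d/n = 89·168/368 = 40.6304; b·c/n = 39·72/368 = 7.6304
Stratum 2 (≥ 50 years): n = 659; a·d/n = 282·178/659 = 76.1700; b·c/n = 48·151/659 = 10.9985
OR_MH = (40.6304 + 76.1700) / (7.6304 + 10.9985) = 116.8004 / 18.6289 = 6.26984

6.270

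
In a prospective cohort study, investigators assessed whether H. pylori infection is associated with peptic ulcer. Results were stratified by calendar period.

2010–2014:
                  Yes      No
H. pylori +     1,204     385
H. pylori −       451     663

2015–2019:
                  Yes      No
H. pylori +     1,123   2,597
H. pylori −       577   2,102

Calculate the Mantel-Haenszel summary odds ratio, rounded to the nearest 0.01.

OR_MH = Σ(aᵢdᵢ/nᵢ) / Σ(bᵢcᵢ/nᵢ), where nᵢ is the stratum total.
Stratum 1 (2010–2014): n = 2703; a·d/n = 1204·663/2703 = 295.3208; b·c/n = 385·451/2703 = 64.2379
Stratum 2 (2015–2019): n = 6399; a·d/n = 1123·2102/6399 = 368.8930; b·c/n = 2597·577/6399 = 234.1724
OR_MH = (295.3208 + 368.8930) / (64.2379 + 234.1724) = 664.2137 / 298.4103 = 2.22584

2.23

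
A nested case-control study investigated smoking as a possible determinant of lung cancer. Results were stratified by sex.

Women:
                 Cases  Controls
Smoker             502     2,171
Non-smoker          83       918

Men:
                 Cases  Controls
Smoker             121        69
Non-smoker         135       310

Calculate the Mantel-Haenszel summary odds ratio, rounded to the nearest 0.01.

2.90

OR_MH = Σ(aᵢdᵢ/nᵢ) / Σ(bᵢcᵢ/nᵢ), where nᵢ is the stratum total.
Stratum 1 (Women): n = 3674; a·d/n = 502·918/3674 = 125.4317; b·c/n = 2171·83/3674 = 49.0455
Stratum 2 (Men): n = 635; a·d/n = 121·310/635 = 59.0709; b·c/n = 69·135/635 = 14.6693
OR_MH = (125.4317 + 59.0709) / (49.0455 + 14.6693) = 184.5025 / 63.7147 = 2.89576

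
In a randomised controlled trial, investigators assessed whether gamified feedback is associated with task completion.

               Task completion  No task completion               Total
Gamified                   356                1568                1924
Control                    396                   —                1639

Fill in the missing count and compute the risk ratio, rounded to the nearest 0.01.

The missing cell is in the unexposed row: 1639 − 396 = 1243.
So a = 356, b = 1568, c = 396, d = 1243.
RR = [a/(a+b)] / [c/(c+d)] = (356/1924) / (396/1639) = 0.18503/0.24161 = 0.76582

0.77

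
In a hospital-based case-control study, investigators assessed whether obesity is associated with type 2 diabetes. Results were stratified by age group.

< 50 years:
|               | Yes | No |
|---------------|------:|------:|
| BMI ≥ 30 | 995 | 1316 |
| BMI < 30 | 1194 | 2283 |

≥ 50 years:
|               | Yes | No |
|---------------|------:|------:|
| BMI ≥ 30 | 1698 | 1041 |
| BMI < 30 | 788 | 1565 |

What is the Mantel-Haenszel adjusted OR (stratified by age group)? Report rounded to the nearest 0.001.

OR_MH = Σ(aᵢdᵢ/nᵢ) / Σ(bᵢcᵢ/nᵢ), where nᵢ is the stratum total.
Stratum 1 (< 50 years): n = 5788; a·d/n = 995·2283/5788 = 392.4646; b·c/n = 1316·1194/5788 = 271.4762
Stratum 2 (≥ 50 years): n = 5092; a·d/n = 1698·1565/5092 = 521.8716; b·c/n = 1041·788/5092 = 161.0974
OR_MH = (392.4646 + 521.8716) / (271.4762 + 161.0974) = 914.3361 / 432.5736 = 2.11371

2.114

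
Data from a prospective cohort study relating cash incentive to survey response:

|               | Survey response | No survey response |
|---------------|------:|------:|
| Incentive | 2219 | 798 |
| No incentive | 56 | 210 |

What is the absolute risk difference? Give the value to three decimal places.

Cells: a = 2219, b = 798, c = 56, d = 210.
Risk in exposed = 2219/3017 = 0.735499; risk in unexposed = 56/266 = 0.210526.
Risk difference = 0.735499 − 0.210526 = 0.524973

0.525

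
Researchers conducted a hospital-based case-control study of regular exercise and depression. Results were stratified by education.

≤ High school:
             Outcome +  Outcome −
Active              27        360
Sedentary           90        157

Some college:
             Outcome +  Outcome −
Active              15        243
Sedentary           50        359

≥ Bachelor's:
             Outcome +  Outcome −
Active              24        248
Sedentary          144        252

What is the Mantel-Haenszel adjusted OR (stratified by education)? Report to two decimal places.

OR_MH = Σ(aᵢdᵢ/nᵢ) / Σ(bᵢcᵢ/nᵢ), where nᵢ is the stratum total.
Stratum 1 (≤ High school): n = 634; a·d/n = 27·157/634 = 6.6861; b·c/n = 360·90/634 = 51.1041
Stratum 2 (Some college): n = 667; a·d/n = 15·359/667 = 8.0735; b·c/n = 243·50/667 = 18.2159
Stratum 3 (≥ Bachelor's): n = 668; a·d/n = 24·252/668 = 9.0539; b·c/n = 248·144/668 = 53.4611
OR_MH = (6.6861 + 8.0735 + 9.0539) / (51.1041 + 18.2159 + 53.4611) = 23.8135 / 122.7811 = 0.19395

0.19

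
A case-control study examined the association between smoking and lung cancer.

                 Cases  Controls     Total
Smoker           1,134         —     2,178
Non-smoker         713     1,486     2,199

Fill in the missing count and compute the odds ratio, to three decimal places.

The missing cell is in the exposed row: 2178 − 1134 = 1044.
So a = 1134, b = 1044, c = 713, d = 1486.
OR = (a·d)/(b·c) = (1134 × 1486) / (1044 × 713) = 1685124 / 744372 = 2.26382

2.264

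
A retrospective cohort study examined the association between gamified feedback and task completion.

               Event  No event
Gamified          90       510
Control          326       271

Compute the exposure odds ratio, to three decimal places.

Cells: a = 90, b = 510, c = 326, d = 271.
OR = (a·d)/(b·c) = (90 × 271) / (510 × 326) = 24390 / 166260 = 0.14670
Exposure is associated with lower odds of task completion (OR = 0.15 < 1).

0.147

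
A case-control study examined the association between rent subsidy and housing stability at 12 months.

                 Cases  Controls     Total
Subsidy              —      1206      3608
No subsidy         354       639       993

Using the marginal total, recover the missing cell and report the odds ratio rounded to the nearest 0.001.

3.595

The missing cell is in the exposed row: 3608 − 1206 = 2402.
So a = 2402, b = 1206, c = 354, d = 639.
OR = (a·d)/(b·c) = (2402 × 639) / (1206 × 354) = 1534878 / 426924 = 3.59520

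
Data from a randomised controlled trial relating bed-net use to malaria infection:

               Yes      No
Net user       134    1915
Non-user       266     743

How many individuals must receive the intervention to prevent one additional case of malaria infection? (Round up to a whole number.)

Risk in treated group = 134/2049 = 0.06540; risk in control = 266/1009 = 0.26363.
Absolute risk reduction = 0.26363 − 0.06540 = 0.19823
NNT = 1 / ARR = 1 / 0.19823 = 5.045 → round up → 6

6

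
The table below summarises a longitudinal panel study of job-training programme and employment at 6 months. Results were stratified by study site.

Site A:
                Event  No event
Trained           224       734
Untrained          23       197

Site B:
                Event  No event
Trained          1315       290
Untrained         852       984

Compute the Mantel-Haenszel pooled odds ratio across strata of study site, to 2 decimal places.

4.80

OR_MH = Σ(aᵢdᵢ/nᵢ) / Σ(bᵢcᵢ/nᵢ), where nᵢ is the stratum total.
Stratum 1 (Site A): n = 1178; a·d/n = 224·197/1178 = 37.4601; b·c/n = 734·23/1178 = 14.3311
Stratum 2 (Site B): n = 3441; a·d/n = 1315·984/3441 = 376.0418; b·c/n = 290·852/3441 = 71.8047
OR_MH = (37.4601 + 376.0418) / (14.3311 + 71.8047) = 413.5020 / 86.1358 = 4.80058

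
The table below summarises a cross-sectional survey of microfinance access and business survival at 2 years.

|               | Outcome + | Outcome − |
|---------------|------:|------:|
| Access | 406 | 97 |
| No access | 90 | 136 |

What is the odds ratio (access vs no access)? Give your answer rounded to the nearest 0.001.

6.325

Cells: a = 406, b = 97, c = 90, d = 136.
OR = (a·d)/(b·c) = (406 × 136) / (97 × 90) = 55216 / 8730 = 6.32486
The odds of business survival at 2 years are about 6.32 times as high in the access group.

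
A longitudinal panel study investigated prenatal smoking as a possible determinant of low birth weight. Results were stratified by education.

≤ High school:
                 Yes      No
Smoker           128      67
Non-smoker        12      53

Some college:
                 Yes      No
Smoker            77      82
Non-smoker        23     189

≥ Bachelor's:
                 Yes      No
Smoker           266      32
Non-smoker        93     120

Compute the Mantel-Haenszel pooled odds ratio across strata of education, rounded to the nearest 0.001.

OR_MH = Σ(aᵢdᵢ/nᵢ) / Σ(bᵢcᵢ/nᵢ), where nᵢ is the stratum total.
Stratum 1 (≤ High school): n = 260; a·d/n = 128·53/260 = 26.0923; b·c/n = 67·12/260 = 3.0923
Stratum 2 (Some college): n = 371; a·d/n = 77·189/371 = 39.2264; b·c/n = 82·23/371 = 5.0836
Stratum 3 (≥ Bachelor's): n = 511; a·d/n = 266·120/511 = 62.4658; b·c/n = 32·93/511 = 5.8239
OR_MH = (26.0923 + 39.2264 + 62.4658) / (3.0923 + 5.0836 + 5.8239) = 127.7845 / 13.9997 = 9.12763

9.128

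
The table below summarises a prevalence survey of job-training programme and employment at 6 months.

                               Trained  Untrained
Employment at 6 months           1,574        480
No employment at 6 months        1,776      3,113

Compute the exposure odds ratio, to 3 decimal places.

5.748

Reading the table with exposure as columns: a = 1574 (Trained, case), b = 1776 (Trained, non-case), c = 480 (Untrained, case), d = 3113.
OR = (a·d)/(b·c) = (1574 × 3113) / (1776 × 480) = 4899862 / 852480 = 5.74777
The odds of employment at 6 months are about 5.75 times as high in the trained group.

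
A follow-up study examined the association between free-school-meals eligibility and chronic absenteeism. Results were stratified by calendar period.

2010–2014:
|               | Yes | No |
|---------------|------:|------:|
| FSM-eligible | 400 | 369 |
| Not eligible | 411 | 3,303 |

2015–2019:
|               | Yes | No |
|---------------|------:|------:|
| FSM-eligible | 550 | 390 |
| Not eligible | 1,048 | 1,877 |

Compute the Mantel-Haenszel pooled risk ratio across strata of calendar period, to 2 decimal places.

RR_MH = Σ(aᵢ·n₀ᵢ/nᵢ) / Σ(cᵢ·n₁ᵢ/nᵢ), with n₁ᵢ = aᵢ+bᵢ (exposed), n₀ᵢ = cᵢ+dᵢ (unexposed), nᵢ = n₁ᵢ+n₀ᵢ.
Stratum 1 (2010–2014): n₁ = 769, n₀ = 3714, n = 4483; a·n₀/n = 400·3714/4483 = 331.3852; c·n₁/n = 411·769/4483 = 70.5017
Stratum 2 (2015–2019): n₁ = 940, n₀ = 2925, n = 3865; a·n₀/n = 550·2925/3865 = 416.2354; c·n₁/n = 1048·940/3865 = 254.8823
RR_MH = (331.3852 + 416.2354) / (70.5017 + 254.8823) = 747.6207 / 325.3839 = 2.29766

2.30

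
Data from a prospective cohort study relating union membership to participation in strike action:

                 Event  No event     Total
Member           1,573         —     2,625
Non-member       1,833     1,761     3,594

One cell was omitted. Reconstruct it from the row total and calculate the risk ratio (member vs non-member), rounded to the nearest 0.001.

The missing cell is in the exposed row: 2625 − 1573 = 1052.
So a = 1573, b = 1052, c = 1833, d = 1761.
RR = [a/(a+b)] / [c/(c+d)] = (1573/2625) / (1833/3594) = 0.59924/0.51002 = 1.17494

1.175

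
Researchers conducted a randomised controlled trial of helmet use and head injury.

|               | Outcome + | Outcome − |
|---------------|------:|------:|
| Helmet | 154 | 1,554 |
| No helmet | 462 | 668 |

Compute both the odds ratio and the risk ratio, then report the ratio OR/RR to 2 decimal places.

Cells: a = 154, b = 1554, c = 462, d = 668.
OR = (154·668)/(1554·462) = 102872/717948 = 0.14329
Risk in exposed = 154/1708 = 0.09016; risk in unexposed = 462/1130 = 0.40885; RR = 0.22053
OR/RR = 0.14329 / 0.22053 = 0.64973
The outcome is not rare, so the OR lies further from 1 than the RR.

0.65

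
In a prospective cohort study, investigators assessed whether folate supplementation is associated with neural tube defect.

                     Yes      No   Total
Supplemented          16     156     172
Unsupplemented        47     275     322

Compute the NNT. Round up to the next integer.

19

Risk in treated group = 16/172 = 0.09302; risk in control = 47/322 = 0.14596.
Absolute risk reduction = 0.14596 − 0.09302 = 0.05294
NNT = 1 / ARR = 1 / 0.05294 = 18.889 → round up → 19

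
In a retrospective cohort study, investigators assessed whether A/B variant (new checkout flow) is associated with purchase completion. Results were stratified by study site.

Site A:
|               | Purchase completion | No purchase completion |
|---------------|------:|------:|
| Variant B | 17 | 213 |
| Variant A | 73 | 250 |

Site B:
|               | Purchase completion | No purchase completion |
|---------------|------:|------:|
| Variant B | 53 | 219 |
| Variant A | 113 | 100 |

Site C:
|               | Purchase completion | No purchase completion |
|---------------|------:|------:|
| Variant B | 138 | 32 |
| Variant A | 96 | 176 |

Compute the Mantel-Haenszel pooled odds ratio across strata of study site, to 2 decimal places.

0.85

OR_MH = Σ(aᵢdᵢ/nᵢ) / Σ(bᵢcᵢ/nᵢ), where nᵢ is the stratum total.
Stratum 1 (Site A): n = 553; a·d/n = 17·250/553 = 7.6854; b·c/n = 213·73/553 = 28.1175
Stratum 2 (Site B): n = 485; a·d/n = 53·100/485 = 10.9278; b·c/n = 219·113/485 = 51.0247
Stratum 3 (Site C): n = 442; a·d/n = 138·176/442 = 54.9502; b·c/n = 32·96/442 = 6.9502
OR_MH = (7.6854 + 10.9278 + 54.9502) / (28.1175 + 51.0247 + 6.9502) = 73.5634 / 86.0925 = 0.85447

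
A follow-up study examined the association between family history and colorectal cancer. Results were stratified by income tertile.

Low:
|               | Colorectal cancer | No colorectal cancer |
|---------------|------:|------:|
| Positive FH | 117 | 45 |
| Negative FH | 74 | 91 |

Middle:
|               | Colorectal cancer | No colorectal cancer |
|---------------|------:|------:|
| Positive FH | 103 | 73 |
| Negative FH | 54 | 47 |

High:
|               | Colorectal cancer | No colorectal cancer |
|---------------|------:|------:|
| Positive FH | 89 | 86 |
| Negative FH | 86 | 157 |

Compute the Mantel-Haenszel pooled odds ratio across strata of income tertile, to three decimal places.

1.982

OR_MH = Σ(aᵢdᵢ/nᵢ) / Σ(bᵢcᵢ/nᵢ), where nᵢ is the stratum total.
Stratum 1 (Low): n = 327; a·d/n = 117·91/327 = 32.5596; b·c/n = 45·74/327 = 10.1835
Stratum 2 (Middle): n = 277; a·d/n = 103·47/277 = 17.4765; b·c/n = 73·54/277 = 14.2310
Stratum 3 (High): n = 418; a·d/n = 89·157/418 = 33.4282; b·c/n = 86·86/418 = 17.6938
OR_MH = (32.5596 + 17.4765 + 33.4282) / (10.1835 + 14.2310 + 17.6938) = 83.4644 / 42.1083 = 1.98214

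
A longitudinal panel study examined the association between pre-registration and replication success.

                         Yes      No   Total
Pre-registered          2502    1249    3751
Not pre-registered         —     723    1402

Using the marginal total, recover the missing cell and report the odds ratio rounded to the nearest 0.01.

2.13

The missing cell is in the unexposed row: 1402 − 723 = 679.
So a = 2502, b = 1249, c = 679, d = 723.
OR = (a·d)/(b·c) = (2502 × 723) / (1249 × 679) = 1808946 / 848071 = 2.13301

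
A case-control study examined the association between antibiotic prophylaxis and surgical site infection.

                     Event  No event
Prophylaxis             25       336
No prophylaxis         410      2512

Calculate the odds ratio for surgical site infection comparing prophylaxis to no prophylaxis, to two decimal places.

0.46

Cells: a = 25, b = 336, c = 410, d = 2512.
OR = (a·d)/(b·c) = (25 × 2512) / (336 × 410) = 62800 / 137760 = 0.45587
Exposure is associated with lower odds of surgical site infection (OR = 0.46 < 1).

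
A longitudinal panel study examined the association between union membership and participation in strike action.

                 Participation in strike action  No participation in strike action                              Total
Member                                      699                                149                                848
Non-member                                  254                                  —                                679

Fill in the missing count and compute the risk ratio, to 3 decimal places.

The missing cell is in the unexposed row: 679 − 254 = 425.
So a = 699, b = 149, c = 254, d = 425.
RR = [a/(a+b)] / [c/(c+d)] = (699/848) / (254/679) = 0.82429/0.37408 = 2.20352

2.204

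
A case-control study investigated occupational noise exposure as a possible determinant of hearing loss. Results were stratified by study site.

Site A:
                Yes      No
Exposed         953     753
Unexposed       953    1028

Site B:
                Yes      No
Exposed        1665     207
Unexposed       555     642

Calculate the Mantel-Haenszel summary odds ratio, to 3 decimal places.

2.646

OR_MH = Σ(aᵢdᵢ/nᵢ) / Σ(bᵢcᵢ/nᵢ), where nᵢ is the stratum total.
Stratum 1 (Site A): n = 3687; a·d/n = 953·1028/3687 = 265.7130; b·c/n = 753·953/3687 = 194.6322
Stratum 2 (Site B): n = 3069; a·d/n = 1665·642/3069 = 348.2991; b·c/n = 207·555/3069 = 37.4340
OR_MH = (265.7130 + 348.2991) / (194.6322 + 37.4340) = 614.0122 / 232.0662 = 2.64585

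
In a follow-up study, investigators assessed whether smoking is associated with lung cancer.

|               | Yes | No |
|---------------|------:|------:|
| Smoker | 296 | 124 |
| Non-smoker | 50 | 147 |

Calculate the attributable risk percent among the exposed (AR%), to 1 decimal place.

64.0

Cells: a = 296, b = 124, c = 50, d = 147.
Risk in exposed = 296/420 = 0.70476; risk in unexposed = 50/197 = 0.25381.
RR = 0.70476/0.25381 = 2.77676
AR% = (RR − 1)/RR × 100 = (2.77676 − 1)/2.77676 × 100 = 63.9868%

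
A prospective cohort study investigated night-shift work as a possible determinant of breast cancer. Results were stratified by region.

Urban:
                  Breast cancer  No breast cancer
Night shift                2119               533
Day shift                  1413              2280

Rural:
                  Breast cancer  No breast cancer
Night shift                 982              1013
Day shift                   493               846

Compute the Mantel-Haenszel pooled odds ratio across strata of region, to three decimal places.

3.764

OR_MH = Σ(aᵢdᵢ/nᵢ) / Σ(bᵢcᵢ/nᵢ), where nᵢ is the stratum total.
Stratum 1 (Urban): n = 6345; a·d/n = 2119·2280/6345 = 761.4374; b·c/n = 533·1413/6345 = 118.6965
Stratum 2 (Rural): n = 3334; a·d/n = 982·846/3334 = 249.1818; b·c/n = 1013·493/3334 = 149.7927
OR_MH = (761.4374 + 249.1818) / (118.6965 + 149.7927) = 1010.6191 / 268.4892 = 3.76410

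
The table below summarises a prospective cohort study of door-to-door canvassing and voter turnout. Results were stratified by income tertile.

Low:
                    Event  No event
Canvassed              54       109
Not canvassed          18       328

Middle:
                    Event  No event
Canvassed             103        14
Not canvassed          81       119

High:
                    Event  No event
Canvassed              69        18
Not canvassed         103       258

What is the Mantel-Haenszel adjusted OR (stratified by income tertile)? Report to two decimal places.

9.78

OR_MH = Σ(aᵢdᵢ/nᵢ) / Σ(bᵢcᵢ/nᵢ), where nᵢ is the stratum total.
Stratum 1 (Low): n = 509; a·d/n = 54·328/509 = 34.7976; b·c/n = 109·18/509 = 3.8546
Stratum 2 (Middle): n = 317; a·d/n = 103·119/317 = 38.6656; b·c/n = 14·81/317 = 3.5773
Stratum 3 (High): n = 448; a·d/n = 69·258/448 = 39.7366; b·c/n = 18·103/448 = 4.1384
OR_MH = (34.7976 + 38.6656 + 39.7366) / (3.8546 + 3.5773 + 4.1384) = 113.1999 / 11.5703 = 9.78366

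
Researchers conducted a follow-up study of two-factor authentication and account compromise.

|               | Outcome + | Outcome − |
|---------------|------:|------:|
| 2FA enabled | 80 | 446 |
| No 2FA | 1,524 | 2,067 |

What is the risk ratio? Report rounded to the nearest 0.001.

0.358

Cells: a = 80, b = 446, c = 1524, d = 2067.
Risk in exposed = 80/526 = 0.15209; risk in unexposed = 1524/3591 = 0.42439.
RR = 0.15209 / 0.42439 = 0.35837
The risk is 64% lower among the exposed than among the unexposed.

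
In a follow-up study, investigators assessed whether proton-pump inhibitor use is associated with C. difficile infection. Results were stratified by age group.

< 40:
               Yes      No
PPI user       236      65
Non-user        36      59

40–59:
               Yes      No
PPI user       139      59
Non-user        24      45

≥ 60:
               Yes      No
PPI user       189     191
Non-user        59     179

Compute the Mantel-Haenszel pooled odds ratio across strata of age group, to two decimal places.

OR_MH = Σ(aᵢdᵢ/nᵢ) / Σ(bᵢcᵢ/nᵢ), where nᵢ is the stratum total.
Stratum 1 (< 40): n = 396; a·d/n = 236·59/396 = 35.1616; b·c/n = 65·36/396 = 5.9091
Stratum 2 (40–59): n = 267; a·d/n = 139·45/267 = 23.4270; b·c/n = 59·24/267 = 5.3034
Stratum 3 (≥ 60): n = 618; a·d/n = 189·179/618 = 54.7427; b·c/n = 191·59/618 = 18.2346
OR_MH = (35.1616 + 23.4270 + 54.7427) / (5.9091 + 5.3034 + 18.2346) = 113.3313 / 29.4471 = 3.84864

3.85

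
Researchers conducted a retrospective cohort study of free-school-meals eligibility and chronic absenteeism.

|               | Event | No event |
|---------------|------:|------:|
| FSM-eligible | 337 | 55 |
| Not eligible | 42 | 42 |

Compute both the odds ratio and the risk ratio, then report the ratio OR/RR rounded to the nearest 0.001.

3.564

Cells: a = 337, b = 55, c = 42, d = 42.
OR = (337·42)/(55·42) = 14154/2310 = 6.12727
Risk in exposed = 337/392 = 0.85969; risk in unexposed = 42/84 = 0.50000; RR = 1.71939
OR/RR = 6.12727 / 1.71939 = 3.56364
The outcome is not rare, so the OR lies further from 1 than the RR.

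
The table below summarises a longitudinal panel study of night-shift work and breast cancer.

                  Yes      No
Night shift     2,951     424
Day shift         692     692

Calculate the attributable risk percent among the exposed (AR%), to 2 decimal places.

Cells: a = 2951, b = 424, c = 692, d = 692.
Risk in exposed = 2951/3375 = 0.87437; risk in unexposed = 692/1384 = 0.50000.
RR = 0.87437/0.50000 = 1.74874
AR% = (RR − 1)/RR × 100 = (1.74874 − 1)/1.74874 × 100 = 42.8160%

42.82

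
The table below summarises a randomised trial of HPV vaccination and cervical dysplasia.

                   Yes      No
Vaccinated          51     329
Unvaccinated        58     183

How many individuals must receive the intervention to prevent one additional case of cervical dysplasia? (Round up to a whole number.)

Risk in treated group = 51/380 = 0.13421; risk in control = 58/241 = 0.24066.
Absolute risk reduction = 0.24066 − 0.13421 = 0.10645
NNT = 1 / ARR = 1 / 0.10645 = 9.394 → round up → 10

10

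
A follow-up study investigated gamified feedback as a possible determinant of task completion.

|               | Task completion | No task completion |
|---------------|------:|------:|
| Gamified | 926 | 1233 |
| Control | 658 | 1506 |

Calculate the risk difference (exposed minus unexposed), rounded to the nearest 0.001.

Cells: a = 926, b = 1233, c = 658, d = 1506.
Risk in exposed = 926/2159 = 0.428902; risk in unexposed = 658/2164 = 0.304067.
Risk difference = 0.428902 − 0.304067 = 0.124836

0.125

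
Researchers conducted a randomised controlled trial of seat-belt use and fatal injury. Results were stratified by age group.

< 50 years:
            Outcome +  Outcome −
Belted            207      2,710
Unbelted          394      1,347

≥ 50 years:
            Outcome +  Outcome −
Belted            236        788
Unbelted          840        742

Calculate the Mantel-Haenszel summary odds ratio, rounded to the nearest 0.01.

0.26

OR_MH = Σ(aᵢdᵢ/nᵢ) / Σ(bᵢcᵢ/nᵢ), where nᵢ is the stratum total.
Stratum 1 (< 50 years): n = 4658; a·d/n = 207·1347/4658 = 59.8602; b·c/n = 2710·394/4658 = 229.2271
Stratum 2 (≥ 50 years): n = 2606; a·d/n = 236·742/2606 = 67.1957; b·c/n = 788·840/2606 = 253.9985
OR_MH = (59.8602 + 67.1957) / (229.2271 + 253.9985) = 127.0559 / 483.2256 = 0.26293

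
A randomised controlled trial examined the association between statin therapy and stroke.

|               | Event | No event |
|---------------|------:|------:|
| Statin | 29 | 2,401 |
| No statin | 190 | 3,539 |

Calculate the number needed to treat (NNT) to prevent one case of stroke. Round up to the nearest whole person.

Risk in treated group = 29/2430 = 0.01193; risk in control = 190/3729 = 0.05095.
Absolute risk reduction = 0.05095 − 0.01193 = 0.03902
NNT = 1 / ARR = 1 / 0.03902 = 25.629 → round up → 26

26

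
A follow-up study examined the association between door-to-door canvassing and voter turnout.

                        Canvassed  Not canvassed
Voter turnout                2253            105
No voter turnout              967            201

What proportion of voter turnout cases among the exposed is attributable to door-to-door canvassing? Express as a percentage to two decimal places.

50.96

Reading the table with exposure as columns: a = 2253 (Canvassed, case), b = 967 (Canvassed, non-case), c = 105 (Not canvassed, case), d = 201.
Risk in exposed = 2253/3220 = 0.69969; risk in unexposed = 105/306 = 0.34314.
RR = 0.69969/0.34314 = 2.03909
AR% = (RR − 1)/RR × 100 = (2.03909 − 1)/2.03909 × 100 = 50.9586%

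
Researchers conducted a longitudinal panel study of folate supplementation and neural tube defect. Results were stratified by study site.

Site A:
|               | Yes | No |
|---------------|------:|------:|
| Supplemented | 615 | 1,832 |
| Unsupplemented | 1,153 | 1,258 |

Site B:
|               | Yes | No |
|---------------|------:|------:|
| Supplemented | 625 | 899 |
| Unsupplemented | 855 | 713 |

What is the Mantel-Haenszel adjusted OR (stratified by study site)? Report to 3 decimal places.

OR_MH = Σ(aᵢdᵢ/nᵢ) / Σ(bᵢcᵢ/nᵢ), where nᵢ is the stratum total.
Stratum 1 (Site A): n = 4858; a·d/n = 615·1258/4858 = 159.2569; b·c/n = 1832·1153/4858 = 434.8077
Stratum 2 (Site B): n = 3092; a·d/n = 625·713/3092 = 144.1219; b·c/n = 899·855/3092 = 248.5915
OR_MH = (159.2569 + 144.1219) / (434.8077 + 248.5915) = 303.3788 / 683.3993 = 0.44393

0.444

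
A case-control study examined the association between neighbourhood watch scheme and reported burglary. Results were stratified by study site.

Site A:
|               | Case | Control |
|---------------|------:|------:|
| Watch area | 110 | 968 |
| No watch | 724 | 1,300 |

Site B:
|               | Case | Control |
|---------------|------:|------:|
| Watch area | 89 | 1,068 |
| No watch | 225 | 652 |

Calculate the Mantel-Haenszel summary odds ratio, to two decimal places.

OR_MH = Σ(aᵢdᵢ/nᵢ) / Σ(bᵢcᵢ/nᵢ), where nᵢ is the stratum total.
Stratum 1 (Site A): n = 3102; a·d/n = 110·1300/3102 = 46.0993; b·c/n = 968·724/3102 = 225.9291
Stratum 2 (Site B): n = 2034; a·d/n = 89·652/2034 = 28.5290; b·c/n = 1068·225/2034 = 118.1416
OR_MH = (46.0993 + 28.5290) / (225.9291 + 118.1416) = 74.6283 / 344.0707 = 0.21690

0.22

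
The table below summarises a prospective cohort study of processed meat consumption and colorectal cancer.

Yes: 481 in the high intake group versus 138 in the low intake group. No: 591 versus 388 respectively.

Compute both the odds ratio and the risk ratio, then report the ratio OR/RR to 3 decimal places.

1.338

From the description: a = 481, b = 591, c = 138, d = 388.
OR = (481·388)/(591·138) = 186628/81558 = 2.28829
Risk in exposed = 481/1072 = 0.44869; risk in unexposed = 138/526 = 0.26236; RR = 1.71024
OR/RR = 2.28829 / 1.71024 = 1.33799
The outcome is not rare, so the OR lies further from 1 than the RR.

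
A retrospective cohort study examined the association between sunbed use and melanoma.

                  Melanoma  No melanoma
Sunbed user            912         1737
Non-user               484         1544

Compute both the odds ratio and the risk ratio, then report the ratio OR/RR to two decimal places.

1.16

Cells: a = 912, b = 1737, c = 484, d = 1544.
OR = (912·1544)/(1737·484) = 1408128/840708 = 1.67493
Risk in exposed = 912/2649 = 0.34428; risk in unexposed = 484/2028 = 0.23866; RR = 1.44257
OR/RR = 1.67493 / 1.44257 = 1.16108
The outcome is not rare, so the OR lies further from 1 than the RR.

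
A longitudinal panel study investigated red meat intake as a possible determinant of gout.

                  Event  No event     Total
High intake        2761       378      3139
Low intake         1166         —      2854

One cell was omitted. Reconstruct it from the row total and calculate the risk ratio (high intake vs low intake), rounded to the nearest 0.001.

The missing cell is in the unexposed row: 2854 − 1166 = 1688.
So a = 2761, b = 378, c = 1166, d = 1688.
RR = [a/(a+b)] / [c/(c+d)] = (2761/3139) / (1166/2854) = 0.87958/0.40855 = 2.15293

2.153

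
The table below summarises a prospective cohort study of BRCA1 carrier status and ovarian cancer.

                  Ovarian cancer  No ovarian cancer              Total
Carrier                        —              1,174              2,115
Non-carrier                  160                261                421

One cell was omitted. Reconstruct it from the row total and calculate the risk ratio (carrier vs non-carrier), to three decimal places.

The missing cell is in the exposed row: 2115 − 1174 = 941.
So a = 941, b = 1174, c = 160, d = 261.
RR = [a/(a+b)] / [c/(c+d)] = (941/2115) / (160/421) = 0.44492/0.38005 = 1.17069

1.171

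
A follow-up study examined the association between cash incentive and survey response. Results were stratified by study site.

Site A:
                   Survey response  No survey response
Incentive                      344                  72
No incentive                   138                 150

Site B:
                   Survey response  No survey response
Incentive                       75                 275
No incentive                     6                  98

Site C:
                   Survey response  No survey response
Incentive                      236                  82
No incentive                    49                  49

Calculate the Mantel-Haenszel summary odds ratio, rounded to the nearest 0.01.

OR_MH = Σ(aᵢdᵢ/nᵢ) / Σ(bᵢcᵢ/nᵢ), where nᵢ is the stratum total.
Stratum 1 (Site A): n = 704; a·d/n = 344·150/704 = 73.2955; b·c/n = 72·138/704 = 14.1136
Stratum 2 (Site B): n = 454; a·d/n = 75·98/454 = 16.1894; b·c/n = 275·6/454 = 3.6344
Stratum 3 (Site C): n = 416; a·d/n = 236·49/416 = 27.7981; b·c/n = 82·49/416 = 9.6587
OR_MH = (73.2955 + 16.1894 + 27.7981) / (14.1136 + 3.6344 + 9.6587) = 117.2830 / 27.4067 = 4.27936

4.28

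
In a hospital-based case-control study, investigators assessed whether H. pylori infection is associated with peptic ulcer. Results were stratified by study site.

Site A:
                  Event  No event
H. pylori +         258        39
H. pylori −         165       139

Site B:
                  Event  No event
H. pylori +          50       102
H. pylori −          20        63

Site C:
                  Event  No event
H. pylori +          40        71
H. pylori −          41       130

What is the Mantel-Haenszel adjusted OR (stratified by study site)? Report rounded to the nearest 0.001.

OR_MH = Σ(aᵢdᵢ/nᵢ) / Σ(bᵢcᵢ/nᵢ), where nᵢ is the stratum total.
Stratum 1 (Site A): n = 601; a·d/n = 258·139/601 = 59.6705; b·c/n = 39·165/601 = 10.7072
Stratum 2 (Site B): n = 235; a·d/n = 50·63/235 = 13.4043; b·c/n = 102·20/235 = 8.6809
Stratum 3 (Site C): n = 282; a·d/n = 40·130/282 = 18.4397; b·c/n = 71·41/282 = 10.3227
OR_MH = (59.6705 + 13.4043 + 18.4397) / (10.7072 + 8.6809 + 10.3227) = 91.5145 / 29.7107 = 3.08019

3.080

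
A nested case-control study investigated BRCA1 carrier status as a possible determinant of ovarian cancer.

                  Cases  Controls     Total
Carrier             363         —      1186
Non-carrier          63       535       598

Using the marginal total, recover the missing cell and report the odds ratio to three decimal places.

3.746

The missing cell is in the exposed row: 1186 − 363 = 823.
So a = 363, b = 823, c = 63, d = 535.
OR = (a·d)/(b·c) = (363 × 535) / (823 × 63) = 194205 / 51849 = 3.74559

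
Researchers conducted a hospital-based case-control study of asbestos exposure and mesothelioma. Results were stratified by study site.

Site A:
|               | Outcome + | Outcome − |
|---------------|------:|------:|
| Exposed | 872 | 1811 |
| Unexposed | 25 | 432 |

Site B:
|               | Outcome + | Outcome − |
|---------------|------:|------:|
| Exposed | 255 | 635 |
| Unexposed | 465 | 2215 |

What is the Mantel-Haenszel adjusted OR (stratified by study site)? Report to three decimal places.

OR_MH = Σ(aᵢdᵢ/nᵢ) / Σ(bᵢcᵢ/nᵢ), where nᵢ is the stratum total.
Stratum 1 (Site A): n = 3140; a·d/n = 872·432/3140 = 119.9694; b·c/n = 1811·25/3140 = 14.4188
Stratum 2 (Site B): n = 3570; a·d/n = 255·2215/3570 = 158.2143; b·c/n = 635·465/3570 = 82.7101
OR_MH = (119.9694 + 158.2143) / (14.4188 + 82.7101) = 278.1837 / 97.1289 = 2.86407

2.864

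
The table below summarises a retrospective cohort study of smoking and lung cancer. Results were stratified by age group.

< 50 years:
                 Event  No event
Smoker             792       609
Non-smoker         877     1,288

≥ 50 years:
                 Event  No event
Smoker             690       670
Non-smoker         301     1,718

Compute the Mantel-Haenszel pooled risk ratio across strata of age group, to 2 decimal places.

RR_MH = Σ(aᵢ·n₀ᵢ/nᵢ) / Σ(cᵢ·n₁ᵢ/nᵢ), with n₁ᵢ = aᵢ+bᵢ (exposed), n₀ᵢ = cᵢ+dᵢ (unexposed), nᵢ = n₁ᵢ+n₀ᵢ.
Stratum 1 (< 50 years): n₁ = 1401, n₀ = 2165, n = 3566; a·n₀/n = 792·2165/3566 = 480.8413; c·n₁/n = 877·1401/3566 = 344.5533
Stratum 2 (≥ 50 years): n₁ = 1360, n₀ = 2019, n = 3379; a·n₀/n = 690·2019/3379 = 412.2847; c·n₁/n = 301·1360/3379 = 121.1483
RR_MH = (480.8413 + 412.2847) / (344.5533 + 121.1483) = 893.1260 / 465.7015 = 1.91781

1.92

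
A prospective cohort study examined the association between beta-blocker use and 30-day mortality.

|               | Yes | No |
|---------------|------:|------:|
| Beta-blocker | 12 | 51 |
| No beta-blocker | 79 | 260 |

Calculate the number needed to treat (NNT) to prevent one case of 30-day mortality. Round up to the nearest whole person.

24

Risk in treated group = 12/63 = 0.19048; risk in control = 79/339 = 0.23304.
Absolute risk reduction = 0.23304 − 0.19048 = 0.04256
NNT = 1 / ARR = 1 / 0.04256 = 23.495 → round up → 24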